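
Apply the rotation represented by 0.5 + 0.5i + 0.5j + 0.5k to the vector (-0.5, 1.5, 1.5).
(1.5, -0.5, 1.5)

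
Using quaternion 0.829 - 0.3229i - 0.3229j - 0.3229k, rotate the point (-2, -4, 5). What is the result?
(-5.776, 2.041, 2.734)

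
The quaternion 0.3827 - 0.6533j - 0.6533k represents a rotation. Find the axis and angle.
axis = (0, -√2/2, -√2/2), θ = 3π/4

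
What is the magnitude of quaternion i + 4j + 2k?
√21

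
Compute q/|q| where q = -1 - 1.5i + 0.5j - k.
-0.4714 - 0.7071i + 0.2357j - 0.4714k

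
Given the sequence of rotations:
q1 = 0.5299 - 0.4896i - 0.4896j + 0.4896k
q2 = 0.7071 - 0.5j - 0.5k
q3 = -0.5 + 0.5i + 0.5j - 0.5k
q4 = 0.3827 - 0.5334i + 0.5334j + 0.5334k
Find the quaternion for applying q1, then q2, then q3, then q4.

q2 · q1 = 0.3747 - 0.8358i - 0.3663j - 0.1636k
q3 · q2 · q1 = 0.3319 + 0.3403i + 0.8702j + 0.1292k
q4 · q3 · q2 · q1 = -0.2245 - 0.4421i + 0.7605j - 0.4192k
-0.2245 - 0.4421i + 0.7605j - 0.4192k


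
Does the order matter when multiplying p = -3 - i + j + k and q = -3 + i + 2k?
Yes: pq = 8 + 2i - 10k ≠ 8 - 2i - 6j - 8k = qp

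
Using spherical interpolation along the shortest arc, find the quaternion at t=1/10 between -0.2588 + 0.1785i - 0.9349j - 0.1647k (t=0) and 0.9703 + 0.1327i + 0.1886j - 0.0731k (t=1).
-0.3671 + 0.1516i - 0.906j - 0.1461k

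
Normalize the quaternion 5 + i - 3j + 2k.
0.8006 + 0.1601i - 0.4804j + 0.3203k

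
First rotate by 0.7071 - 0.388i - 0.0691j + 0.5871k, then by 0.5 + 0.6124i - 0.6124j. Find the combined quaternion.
0.5488 - 0.1205i - 0.8271j + 0.0136k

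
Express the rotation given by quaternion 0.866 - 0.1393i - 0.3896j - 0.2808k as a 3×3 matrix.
[[0.5387, 0.5949, -0.5966], [-0.3778, 0.8035, 0.4601], [0.753, -0.0225, 0.6576]]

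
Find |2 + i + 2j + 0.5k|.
3.041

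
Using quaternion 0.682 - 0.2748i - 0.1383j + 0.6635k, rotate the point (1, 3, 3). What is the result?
(-4.066, 1.46, 0.581)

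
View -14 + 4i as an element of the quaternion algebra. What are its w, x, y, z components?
-14 + 4i + 0j + 0k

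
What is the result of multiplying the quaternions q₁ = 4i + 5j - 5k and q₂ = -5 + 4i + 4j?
-36 - 45j + 21k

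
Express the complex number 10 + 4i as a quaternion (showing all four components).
10 + 4i + 0j + 0k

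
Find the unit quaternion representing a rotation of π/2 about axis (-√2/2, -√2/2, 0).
0.7071 - 0.5i - 0.5j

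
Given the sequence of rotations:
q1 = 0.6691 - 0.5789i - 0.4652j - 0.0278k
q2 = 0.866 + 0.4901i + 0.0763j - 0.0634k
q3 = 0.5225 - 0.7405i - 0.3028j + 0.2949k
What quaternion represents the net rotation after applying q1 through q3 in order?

q2 · q1 = 0.8969 - 0.205i - 0.3015j - 0.2503k
q3 · q2 · q1 = 0.2993 - 0.6066i - 0.6749j + 0.2949k
0.2993 - 0.6066i - 0.6749j + 0.2949k


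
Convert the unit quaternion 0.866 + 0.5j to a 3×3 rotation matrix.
[[0.5, 0, 0.866], [0, 1, 0], [-0.866, 0, 0.5]]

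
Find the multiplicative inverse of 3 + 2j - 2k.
0.1765 - 0.1176j + 0.1176k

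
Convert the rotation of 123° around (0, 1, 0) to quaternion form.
0.4772 + 0.8788j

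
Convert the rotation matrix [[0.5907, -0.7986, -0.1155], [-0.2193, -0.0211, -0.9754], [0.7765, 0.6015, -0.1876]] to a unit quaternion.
0.5878 + 0.6707i - 0.3794j + 0.2464k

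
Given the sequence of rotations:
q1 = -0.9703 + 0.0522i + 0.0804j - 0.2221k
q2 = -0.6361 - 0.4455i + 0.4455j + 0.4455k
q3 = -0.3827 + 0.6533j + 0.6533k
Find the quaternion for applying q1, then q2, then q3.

q2 · q1 = 0.7036 + 0.2643i - 0.5591j - 0.3501k
q3 · q2 · q1 = 0.3247 + 0.0354i + 0.8463j + 0.421k
0.3247 + 0.0354i + 0.8463j + 0.421k


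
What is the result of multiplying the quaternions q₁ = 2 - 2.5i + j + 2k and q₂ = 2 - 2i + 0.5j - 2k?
2.5 - 12i - 6j + 0.75k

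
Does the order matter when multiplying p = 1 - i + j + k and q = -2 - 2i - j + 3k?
Yes: pq = -6 + 4i - 2j + 4k ≠ -6 - 4i - 4j - 2k = qp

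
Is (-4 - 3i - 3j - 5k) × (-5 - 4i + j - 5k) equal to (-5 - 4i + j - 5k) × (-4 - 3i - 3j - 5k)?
No: pq = -14 + 51i + 16j + 30k ≠ -14 + 11i + 6j + 60k = qp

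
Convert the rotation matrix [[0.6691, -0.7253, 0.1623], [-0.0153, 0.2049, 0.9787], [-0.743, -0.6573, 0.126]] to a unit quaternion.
0.7071 - 0.5784i + 0.3201j + 0.251k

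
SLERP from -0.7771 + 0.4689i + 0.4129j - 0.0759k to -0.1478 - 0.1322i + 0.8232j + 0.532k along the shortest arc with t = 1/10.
-0.7551 + 0.4271i + 0.4973j - 0.0032k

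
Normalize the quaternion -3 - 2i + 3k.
-0.6396 - 0.4264i + 0.6396k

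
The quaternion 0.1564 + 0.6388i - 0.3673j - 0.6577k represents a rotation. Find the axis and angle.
axis = (0.6468, -0.3719, -0.6659), θ = 162°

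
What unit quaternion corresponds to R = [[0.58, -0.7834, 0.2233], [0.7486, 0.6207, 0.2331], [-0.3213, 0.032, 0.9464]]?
0.887 - 0.0567i + 0.1535j + 0.4318k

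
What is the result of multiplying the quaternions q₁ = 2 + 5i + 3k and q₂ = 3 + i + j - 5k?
16 + 14i + 30j + 4k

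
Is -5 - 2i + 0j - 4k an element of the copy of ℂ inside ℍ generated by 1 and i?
No. The quaternion -5 - 2i - 4k has j-coefficient y = 0 and k-coefficient z = -4, not both zero, so it does not lie in the complex subalgebra spanned by 1 and i.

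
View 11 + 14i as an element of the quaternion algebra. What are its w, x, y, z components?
11 + 14i + 0j + 0k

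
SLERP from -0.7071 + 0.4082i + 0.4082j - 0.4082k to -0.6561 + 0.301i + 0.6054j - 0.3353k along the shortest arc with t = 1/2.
-0.6866 + 0.3572i + 0.5105j - 0.3745k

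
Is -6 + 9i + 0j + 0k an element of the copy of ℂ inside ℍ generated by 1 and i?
Yes. The quaternion -6 + 9i has j- and k-coefficients y = z = 0, so it lies in the complex subalgebra spanned by 1 and i.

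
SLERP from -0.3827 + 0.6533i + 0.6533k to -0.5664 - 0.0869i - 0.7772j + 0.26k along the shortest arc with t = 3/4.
-0.6027 + 0.1367i - 0.658j + 0.4303k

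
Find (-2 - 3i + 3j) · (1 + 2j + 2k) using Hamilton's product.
-8 + 3i + 5j - 10k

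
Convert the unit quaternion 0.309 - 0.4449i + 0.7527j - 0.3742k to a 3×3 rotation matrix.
[[-0.4132, -0.4385, 0.7981], [-0.901, 0.3241, -0.2884], [-0.1322, -0.8383, -0.529]]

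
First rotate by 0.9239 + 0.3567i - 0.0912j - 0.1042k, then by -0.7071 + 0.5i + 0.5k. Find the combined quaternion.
-0.7795 + 0.2553i + 0.2949j + 0.49k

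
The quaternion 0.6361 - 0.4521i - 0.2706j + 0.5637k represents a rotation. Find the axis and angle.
axis = (-0.5859, -0.3507, 0.7306), θ = 101°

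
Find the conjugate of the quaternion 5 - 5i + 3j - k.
5 + 5i - 3j + k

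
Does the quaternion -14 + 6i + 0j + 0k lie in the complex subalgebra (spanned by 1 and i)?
Yes. The quaternion -14 + 6i has j- and k-coefficients y = z = 0, so it lies in the complex subalgebra spanned by 1 and i.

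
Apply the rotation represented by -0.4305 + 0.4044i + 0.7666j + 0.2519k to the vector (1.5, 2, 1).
(0.764, 2.431, 0.869)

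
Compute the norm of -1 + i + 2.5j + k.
3.041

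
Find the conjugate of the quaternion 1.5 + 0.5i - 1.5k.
1.5 - 0.5i + 1.5k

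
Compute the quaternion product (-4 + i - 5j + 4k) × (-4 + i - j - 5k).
30 + 21i + 33j + 8k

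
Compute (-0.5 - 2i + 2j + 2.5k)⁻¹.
-0.0345 + 0.1379i - 0.1379j - 0.1724k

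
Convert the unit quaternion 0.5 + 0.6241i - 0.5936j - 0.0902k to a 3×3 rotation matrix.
[[0.279, -0.6507, -0.7062], [-0.8311, 0.2047, -0.517], [0.481, 0.7312, -0.4837]]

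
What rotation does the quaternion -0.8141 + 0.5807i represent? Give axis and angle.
axis = (1, 0, 0), θ = 289°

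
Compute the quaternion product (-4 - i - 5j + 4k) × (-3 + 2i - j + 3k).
-3 - 16i + 30j - 13k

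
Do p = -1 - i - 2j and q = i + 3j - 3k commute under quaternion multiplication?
No: pq = 7 + 5i - 6j + 2k ≠ 7 - 7i + 4k = qp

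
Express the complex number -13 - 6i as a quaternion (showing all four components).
-13 - 6i + 0j + 0k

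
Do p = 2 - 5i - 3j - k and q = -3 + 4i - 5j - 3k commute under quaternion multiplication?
No: pq = -4 + 27i - 20j + 34k ≠ -4 + 19i + 18j - 40k = qp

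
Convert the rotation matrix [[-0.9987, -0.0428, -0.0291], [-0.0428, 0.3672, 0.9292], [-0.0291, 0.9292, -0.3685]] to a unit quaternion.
-0.0259i + 0.8268j + 0.5619k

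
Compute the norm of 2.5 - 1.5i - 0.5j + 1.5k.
√11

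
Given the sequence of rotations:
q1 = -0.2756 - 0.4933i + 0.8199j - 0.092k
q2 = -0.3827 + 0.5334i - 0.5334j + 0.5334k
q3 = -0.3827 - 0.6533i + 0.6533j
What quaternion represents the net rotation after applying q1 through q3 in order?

q2 · q1 = 0.855 - 0.3465i - 0.3808j + 0.0624k
q3 · q2 · q1 = -0.3048 - 0.3852i + 0.7451j + 0.4513k
-0.3048 - 0.3852i + 0.7451j + 0.4513k


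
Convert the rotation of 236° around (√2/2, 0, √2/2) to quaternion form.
-0.4695 + 0.6243i + 0.6243k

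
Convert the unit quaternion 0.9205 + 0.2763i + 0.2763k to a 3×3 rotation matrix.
[[0.8473, -0.5087, 0.1527], [0.5087, 0.6946, -0.5087], [0.1527, 0.5087, 0.8473]]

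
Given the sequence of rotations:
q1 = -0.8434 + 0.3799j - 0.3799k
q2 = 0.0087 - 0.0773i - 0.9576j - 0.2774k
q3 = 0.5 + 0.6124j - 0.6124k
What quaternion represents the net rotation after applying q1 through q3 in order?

q2 · q1 = 0.2511 + 0.5344i + 0.7816j + 0.2013k
q3 · q2 · q1 = -0.2298 + 0.8691i + 0.2173j - 0.3804k
-0.2298 + 0.8691i + 0.2173j - 0.3804k


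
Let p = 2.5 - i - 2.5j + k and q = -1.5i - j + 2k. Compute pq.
-6 - 7.75i - 2j + 2.25k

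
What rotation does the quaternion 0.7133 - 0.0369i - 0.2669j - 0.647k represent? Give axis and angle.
axis = (-0.0526, -0.3808, -0.9232), θ = 89°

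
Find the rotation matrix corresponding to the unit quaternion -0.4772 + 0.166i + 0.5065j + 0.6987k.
[[-0.4894, 0.835, -0.2514], [-0.4987, -0.0315, 0.8662], [0.7154, 0.5494, 0.4318]]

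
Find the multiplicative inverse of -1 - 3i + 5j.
-0.0286 + 0.0857i - 0.1429j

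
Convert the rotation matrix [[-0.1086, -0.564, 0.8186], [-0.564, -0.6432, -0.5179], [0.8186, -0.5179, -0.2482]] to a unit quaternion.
0.6676i - 0.4224j + 0.6131k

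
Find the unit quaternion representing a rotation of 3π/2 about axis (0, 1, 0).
-0.7071 + 0.7071j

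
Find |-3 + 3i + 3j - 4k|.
√43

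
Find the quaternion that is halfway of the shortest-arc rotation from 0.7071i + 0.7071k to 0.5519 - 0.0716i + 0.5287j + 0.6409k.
0.3295 + 0.3794i + 0.3157j + 0.8049k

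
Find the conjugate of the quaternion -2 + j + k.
-2 - j - k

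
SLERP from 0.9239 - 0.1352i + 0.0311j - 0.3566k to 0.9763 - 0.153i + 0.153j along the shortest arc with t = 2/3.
0.9746 - 0.1495i + 0.114j - 0.1215k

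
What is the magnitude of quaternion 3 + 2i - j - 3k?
√23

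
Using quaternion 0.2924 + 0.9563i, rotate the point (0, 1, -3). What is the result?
(0, 0.849, 3.046)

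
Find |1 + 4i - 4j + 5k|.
√58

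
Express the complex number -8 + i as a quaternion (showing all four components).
-8 + i + 0j + 0k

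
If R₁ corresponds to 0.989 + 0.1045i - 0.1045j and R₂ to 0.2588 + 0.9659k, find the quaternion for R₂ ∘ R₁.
0.256 + 0.128i + 0.0739j + 0.9553k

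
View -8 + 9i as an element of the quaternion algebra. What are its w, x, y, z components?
-8 + 9i + 0j + 0k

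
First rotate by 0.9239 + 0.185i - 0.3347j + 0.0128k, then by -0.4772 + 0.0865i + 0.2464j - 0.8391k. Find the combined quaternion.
-0.3637 - 0.2861i + 0.231j - 0.8559k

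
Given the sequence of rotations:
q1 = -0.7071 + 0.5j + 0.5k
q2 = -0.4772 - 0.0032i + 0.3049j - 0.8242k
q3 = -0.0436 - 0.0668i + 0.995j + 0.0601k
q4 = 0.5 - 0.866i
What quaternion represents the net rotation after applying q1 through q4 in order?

q2 · q1 = 0.5971 + 0.5668i - 0.4526j + 0.3426k
q3 · q2 · q1 = 0.4416 + 0.3035i + 0.6708j - 0.5128k
q4 · q3 · q2 · q1 = 0.4836 - 0.2307i - 0.1087j - 0.8373k
0.4836 - 0.2307i - 0.1087j - 0.8373k


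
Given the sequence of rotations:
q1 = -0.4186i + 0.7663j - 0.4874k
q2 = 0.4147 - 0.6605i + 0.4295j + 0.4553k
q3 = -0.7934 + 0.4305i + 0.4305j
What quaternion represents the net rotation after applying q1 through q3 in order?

q2 · q1 = -0.3837 - 0.7318i - 0.1947j - 0.5285k
q3 · q2 · q1 = 0.7033 + 0.1879i + 0.2168j + 0.6505k
0.7033 + 0.1879i + 0.2168j + 0.6505k


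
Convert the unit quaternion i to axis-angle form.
axis = (1, 0, 0), θ = π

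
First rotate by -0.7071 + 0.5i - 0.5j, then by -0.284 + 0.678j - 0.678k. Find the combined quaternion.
0.5398 - 0.481i - 0.6764j + 0.1404k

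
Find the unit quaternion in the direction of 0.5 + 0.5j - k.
0.4082 + 0.4082j - 0.8165k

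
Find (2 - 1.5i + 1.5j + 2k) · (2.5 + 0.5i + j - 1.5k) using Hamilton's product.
7.25 - 7i + 4.5j - 0.25k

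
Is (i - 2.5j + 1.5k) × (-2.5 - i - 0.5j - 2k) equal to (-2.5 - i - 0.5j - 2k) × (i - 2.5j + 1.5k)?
No: pq = 2.75 + 3.25i + 6.75j - 6.75k ≠ 2.75 - 8.25i + 5.75j - 0.75k = qp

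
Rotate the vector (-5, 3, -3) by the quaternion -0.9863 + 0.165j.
(-3.751, 3, -4.464)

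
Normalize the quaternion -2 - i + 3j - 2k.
-0.4714 - 0.2357i + 0.7071j - 0.4714k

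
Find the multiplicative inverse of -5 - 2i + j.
-0.1667 + 0.0667i - 0.0333j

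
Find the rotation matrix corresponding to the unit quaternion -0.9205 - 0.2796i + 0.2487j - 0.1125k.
[[0.851, -0.3462, -0.3949], [0.068, 0.8183, -0.5707], [0.5208, 0.4588, 0.7199]]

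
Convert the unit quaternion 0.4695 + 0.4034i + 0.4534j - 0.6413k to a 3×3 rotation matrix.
[[-0.2337, 0.968, -0.0917], [-0.2364, -0.148, -0.9603], [-0.9431, -0.2027, 0.2634]]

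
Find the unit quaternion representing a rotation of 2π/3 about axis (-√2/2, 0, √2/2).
0.5 - 0.6124i + 0.6124k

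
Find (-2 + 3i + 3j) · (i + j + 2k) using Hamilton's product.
-6 + 4i - 8j - 4k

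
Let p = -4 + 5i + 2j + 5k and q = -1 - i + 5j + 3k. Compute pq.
-16 - 20i - 42j + 10k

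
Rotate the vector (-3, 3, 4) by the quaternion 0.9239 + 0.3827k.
(-4.243, 0, 4)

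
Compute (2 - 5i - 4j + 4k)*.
2 + 5i + 4j - 4k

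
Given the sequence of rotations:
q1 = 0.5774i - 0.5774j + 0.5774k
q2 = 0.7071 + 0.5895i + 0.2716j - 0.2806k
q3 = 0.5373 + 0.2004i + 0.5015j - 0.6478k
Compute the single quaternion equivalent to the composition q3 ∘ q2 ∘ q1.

q2 · q1 = -0.0215 + 0.4031i - 0.9107j - 0.0889k
q3 · q2 · q1 = 0.3068 - 0.4223i - 0.7434j - 0.4185k
0.3068 - 0.4223i - 0.7434j - 0.4185k


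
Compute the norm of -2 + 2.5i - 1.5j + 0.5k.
3.571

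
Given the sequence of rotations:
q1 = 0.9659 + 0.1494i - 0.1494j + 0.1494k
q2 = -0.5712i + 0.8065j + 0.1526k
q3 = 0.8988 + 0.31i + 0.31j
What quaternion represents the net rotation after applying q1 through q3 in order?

q2 · q1 = 0.183 - 0.4084i + 0.8871j + 0.1122k
q3 · q2 · q1 = 0.0161 - 0.2756i + 0.8193j + 0.5025k
0.0161 - 0.2756i + 0.8193j + 0.5025k


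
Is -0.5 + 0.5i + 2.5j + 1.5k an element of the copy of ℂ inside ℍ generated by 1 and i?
No. The quaternion -0.5 + 0.5i + 2.5j + 1.5k has j-coefficient y = 2.5 and k-coefficient z = 1.5, not both zero, so it does not lie in the complex subalgebra spanned by 1 and i.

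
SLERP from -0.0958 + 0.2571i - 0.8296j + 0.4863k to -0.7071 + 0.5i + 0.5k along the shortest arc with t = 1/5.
-0.2573 + 0.3461i - 0.7192j + 0.5448k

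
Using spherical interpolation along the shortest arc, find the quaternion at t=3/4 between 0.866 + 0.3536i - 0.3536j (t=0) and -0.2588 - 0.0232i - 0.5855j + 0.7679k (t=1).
0.5637 + 0.1546i + 0.4035j - 0.704k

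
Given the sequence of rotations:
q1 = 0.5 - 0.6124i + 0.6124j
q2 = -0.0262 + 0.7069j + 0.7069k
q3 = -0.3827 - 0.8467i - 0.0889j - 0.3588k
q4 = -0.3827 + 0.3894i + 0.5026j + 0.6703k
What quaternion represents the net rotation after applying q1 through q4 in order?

q2 · q1 = -0.446 - 0.4169i - 0.0955j + 0.7864k
q3 · q2 · q1 = 0.0914 + 0.433i + 0.8916j - 0.0971k
q4 · q3 · q2 · q1 = -0.5866 - 0.7766i + 0.0328j + 0.228k
-0.5866 - 0.7766i + 0.0328j + 0.228k


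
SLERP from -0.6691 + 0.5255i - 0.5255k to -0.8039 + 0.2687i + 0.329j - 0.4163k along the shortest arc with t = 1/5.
-0.7083 + 0.4813i + 0.068j - 0.5118k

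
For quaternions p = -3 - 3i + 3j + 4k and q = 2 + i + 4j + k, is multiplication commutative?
No: pq = -19 - 22i + j - 10k ≠ -19 + 4i - 13j + 20k = qp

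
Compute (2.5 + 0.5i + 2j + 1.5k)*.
2.5 - 0.5i - 2j - 1.5k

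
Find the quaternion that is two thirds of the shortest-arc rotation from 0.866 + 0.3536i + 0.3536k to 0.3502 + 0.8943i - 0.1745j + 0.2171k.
0.5664 + 0.7638i - 0.1237j + 0.2838k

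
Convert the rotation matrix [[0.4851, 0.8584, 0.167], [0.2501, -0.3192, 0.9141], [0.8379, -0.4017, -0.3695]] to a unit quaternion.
-0.4462 + 0.7372i + 0.3759j + 0.3408k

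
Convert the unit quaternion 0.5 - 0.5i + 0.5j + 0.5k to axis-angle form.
axis = (-√3/3, √3/3, √3/3), θ = 2π/3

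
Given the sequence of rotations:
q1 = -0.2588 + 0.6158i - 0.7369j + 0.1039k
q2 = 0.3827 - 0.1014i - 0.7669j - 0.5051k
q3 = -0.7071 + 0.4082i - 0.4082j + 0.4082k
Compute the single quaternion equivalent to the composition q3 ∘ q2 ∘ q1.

q2 · q1 = -0.5492 - 0.19i - 0.384j + 0.7175k
q3 · q2 · q1 = 0.0163 - 0.226i + 0.1253j - 0.9658k
0.0163 - 0.226i + 0.1253j - 0.9658k


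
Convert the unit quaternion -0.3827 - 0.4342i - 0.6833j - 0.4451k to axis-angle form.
axis = (-0.47, -0.7396, -0.4818), θ = 5π/4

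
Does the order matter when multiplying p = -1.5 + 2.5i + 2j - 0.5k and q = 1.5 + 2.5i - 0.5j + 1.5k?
Yes: pq = -6.75 + 2.75i - 1.25j - 9.25k ≠ -6.75 - 2.75i + 8.75j + 3.25k = qp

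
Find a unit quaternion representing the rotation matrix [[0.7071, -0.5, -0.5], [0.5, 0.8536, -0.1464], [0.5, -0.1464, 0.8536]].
0.9239 - 0.2706j + 0.2706k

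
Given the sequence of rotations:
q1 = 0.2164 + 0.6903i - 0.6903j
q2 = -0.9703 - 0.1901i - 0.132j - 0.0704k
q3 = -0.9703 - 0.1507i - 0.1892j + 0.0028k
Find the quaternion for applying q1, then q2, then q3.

q2 · q1 = -0.1699 - 0.7595i + 0.5926j + 0.2071k
q3 · q2 · q1 = 0.1619 + 0.7217i - 0.5138j - 0.4344k
0.1619 + 0.7217i - 0.5138j - 0.4344k


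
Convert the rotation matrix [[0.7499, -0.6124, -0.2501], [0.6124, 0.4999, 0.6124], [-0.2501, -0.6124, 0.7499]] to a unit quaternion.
0.866 - 0.3536i + 0.3536k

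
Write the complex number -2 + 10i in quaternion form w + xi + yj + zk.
-2 + 10i + 0j + 0k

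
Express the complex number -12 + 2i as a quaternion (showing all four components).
-12 + 2i + 0j + 0k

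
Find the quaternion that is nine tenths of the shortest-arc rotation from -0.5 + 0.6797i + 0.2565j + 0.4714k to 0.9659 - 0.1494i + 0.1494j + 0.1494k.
-0.9653 + 0.2228i - 0.1086j - 0.0824k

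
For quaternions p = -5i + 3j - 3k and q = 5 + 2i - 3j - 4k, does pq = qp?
No: pq = 7 - 46i - 11j - 6k ≠ 7 - 4i + 41j - 24k = qp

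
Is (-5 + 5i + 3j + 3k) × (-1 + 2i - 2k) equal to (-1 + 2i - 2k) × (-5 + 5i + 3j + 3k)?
No: pq = 1 - 21i + 13j + k ≠ 1 - 9i - 19j + 13k = qp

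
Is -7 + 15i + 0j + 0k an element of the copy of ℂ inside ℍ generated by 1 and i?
Yes. The quaternion -7 + 15i has j- and k-coefficients y = z = 0, so it lies in the complex subalgebra spanned by 1 and i.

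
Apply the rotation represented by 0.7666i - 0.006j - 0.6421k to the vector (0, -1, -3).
(2.963, 0.977, 0.519)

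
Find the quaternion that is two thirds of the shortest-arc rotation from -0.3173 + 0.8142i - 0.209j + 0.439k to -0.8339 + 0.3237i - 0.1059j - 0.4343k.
-0.775 + 0.5899i - 0.169j - 0.1509k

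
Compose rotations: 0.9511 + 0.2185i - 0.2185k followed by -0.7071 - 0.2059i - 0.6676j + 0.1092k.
-0.6037 - 0.2045i - 0.6561j + 0.4042k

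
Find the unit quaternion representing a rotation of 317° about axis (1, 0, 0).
-0.9304 + 0.3665i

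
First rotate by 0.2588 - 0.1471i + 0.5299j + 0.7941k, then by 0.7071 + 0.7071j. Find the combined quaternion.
-0.1917 + 0.4575i + 0.5577j + 0.6655k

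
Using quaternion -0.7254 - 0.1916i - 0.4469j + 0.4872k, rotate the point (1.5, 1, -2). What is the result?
(0.143, 1.075, -2.464)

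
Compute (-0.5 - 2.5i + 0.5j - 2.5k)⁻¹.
-0.0385 + 0.1923i - 0.0385j + 0.1923k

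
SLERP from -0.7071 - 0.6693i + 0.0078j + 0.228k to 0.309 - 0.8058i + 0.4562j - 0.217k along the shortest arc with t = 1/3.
-0.4239 - 0.8782i + 0.2043j + 0.0857k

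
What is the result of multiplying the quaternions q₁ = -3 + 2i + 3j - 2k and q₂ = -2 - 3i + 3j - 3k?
-3 + 2i - 3j + 28k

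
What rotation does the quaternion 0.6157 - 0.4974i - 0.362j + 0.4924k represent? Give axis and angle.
axis = (-0.6312, -0.4594, 0.6249), θ = 104°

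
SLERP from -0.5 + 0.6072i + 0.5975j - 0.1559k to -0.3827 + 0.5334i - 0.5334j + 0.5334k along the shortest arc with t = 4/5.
-0.4986 + 0.669i - 0.3206j + 0.4483k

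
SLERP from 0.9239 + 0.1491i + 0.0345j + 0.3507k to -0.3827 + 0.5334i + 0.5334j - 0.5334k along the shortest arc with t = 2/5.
0.8213 - 0.1531i - 0.2322j + 0.498k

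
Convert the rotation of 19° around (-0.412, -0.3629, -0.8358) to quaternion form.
0.9863 - 0.068i - 0.0599j - 0.1379k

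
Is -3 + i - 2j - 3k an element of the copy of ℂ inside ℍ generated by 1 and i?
No. The quaternion -3 + i - 2j - 3k has j-coefficient y = -2 and k-coefficient z = -3, not both zero, so it does not lie in the complex subalgebra spanned by 1 and i.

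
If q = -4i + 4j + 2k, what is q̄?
4i - 4j - 2k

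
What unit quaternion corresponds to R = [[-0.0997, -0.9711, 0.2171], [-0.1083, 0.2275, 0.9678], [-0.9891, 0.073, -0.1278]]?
0.5 - 0.4474i + 0.6031j + 0.4314k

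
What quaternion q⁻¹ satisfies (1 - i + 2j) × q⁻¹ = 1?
0.1667 + 0.1667i - 0.3333j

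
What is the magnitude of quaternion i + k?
√2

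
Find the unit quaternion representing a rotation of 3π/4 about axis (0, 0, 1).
0.3827 + 0.9239k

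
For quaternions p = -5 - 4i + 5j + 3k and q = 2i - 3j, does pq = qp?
No: pq = 23 - i + 21j + 2k ≠ 23 - 19i + 9j - 2k = qp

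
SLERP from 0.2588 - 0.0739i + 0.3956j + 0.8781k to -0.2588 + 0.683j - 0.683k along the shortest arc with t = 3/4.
0.2967 - 0.0231i - 0.4462j + 0.844k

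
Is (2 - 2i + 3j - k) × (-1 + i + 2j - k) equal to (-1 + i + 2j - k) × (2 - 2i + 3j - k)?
No: pq = -7 + 3i - 2j - 8k ≠ -7 + 5i + 4j + 6k = qp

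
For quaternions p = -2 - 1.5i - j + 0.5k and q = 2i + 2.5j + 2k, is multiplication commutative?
No: pq = 4.5 - 7.25i - j - 5.75k ≠ 4.5 - 0.75i - 9j - 2.25k = qp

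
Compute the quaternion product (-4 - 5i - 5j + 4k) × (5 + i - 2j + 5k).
-45 - 46i + 12j + 15k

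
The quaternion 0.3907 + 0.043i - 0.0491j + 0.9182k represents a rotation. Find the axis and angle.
axis = (0.0467, -0.0533, 0.9975), θ = 134°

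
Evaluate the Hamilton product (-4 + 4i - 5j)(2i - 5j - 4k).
-33 + 12i + 36j + 6k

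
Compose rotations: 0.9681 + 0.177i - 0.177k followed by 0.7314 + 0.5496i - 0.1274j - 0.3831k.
0.543 + 0.6841i - 0.0939j - 0.4778k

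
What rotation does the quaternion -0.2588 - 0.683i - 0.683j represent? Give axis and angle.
axis = (-√2/2, -√2/2, 0), θ = 7π/6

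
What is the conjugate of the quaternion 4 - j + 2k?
4 + j - 2k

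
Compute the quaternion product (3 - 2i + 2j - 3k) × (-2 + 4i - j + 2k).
10 + 17i - 15j + 6k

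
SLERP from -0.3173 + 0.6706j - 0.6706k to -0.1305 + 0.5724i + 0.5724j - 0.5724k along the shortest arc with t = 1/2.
-0.2354 + 0.3009i + 0.6535j - 0.6535k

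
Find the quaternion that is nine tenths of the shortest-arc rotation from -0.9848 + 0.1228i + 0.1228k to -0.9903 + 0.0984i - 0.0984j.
-0.9909 + 0.101i - 0.0886j + 0.0123k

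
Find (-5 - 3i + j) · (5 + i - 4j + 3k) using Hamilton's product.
-18 - 17i + 34j - 4k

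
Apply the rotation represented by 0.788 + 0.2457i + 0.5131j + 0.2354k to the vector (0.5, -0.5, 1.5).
(1.627, -0.291, -0.132)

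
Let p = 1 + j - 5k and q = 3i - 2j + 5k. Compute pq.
27 - 2i - 17j + 2k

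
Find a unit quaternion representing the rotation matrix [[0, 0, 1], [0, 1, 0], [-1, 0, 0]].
0.7071 + 0.7071j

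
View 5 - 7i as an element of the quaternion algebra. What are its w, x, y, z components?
5 - 7i + 0j + 0k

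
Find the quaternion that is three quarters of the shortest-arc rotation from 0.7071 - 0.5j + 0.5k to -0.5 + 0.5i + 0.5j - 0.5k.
0.5688 - 0.3834i - 0.5145j + 0.5145k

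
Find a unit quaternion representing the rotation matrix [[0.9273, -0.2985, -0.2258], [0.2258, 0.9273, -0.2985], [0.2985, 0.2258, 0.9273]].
0.9724 + 0.1348i - 0.1348j + 0.1348k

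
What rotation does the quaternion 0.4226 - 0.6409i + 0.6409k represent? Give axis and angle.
axis = (-√2/2, 0, √2/2), θ = 130°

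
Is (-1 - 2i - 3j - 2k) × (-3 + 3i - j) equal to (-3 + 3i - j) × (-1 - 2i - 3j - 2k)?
No: pq = 6 + i + 4j + 17k ≠ 6 + 5i + 16j - 5k = qp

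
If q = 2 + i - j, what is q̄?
2 - i + j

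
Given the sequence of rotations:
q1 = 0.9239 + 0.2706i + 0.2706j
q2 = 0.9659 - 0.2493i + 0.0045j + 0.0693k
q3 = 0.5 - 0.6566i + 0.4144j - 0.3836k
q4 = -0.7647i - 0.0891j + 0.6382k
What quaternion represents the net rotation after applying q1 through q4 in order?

q2 · q1 = 0.9586 + 0.0123i + 0.2843j - 0.0047k
q3 · q2 · q1 = 0.3678 - 0.5162i + 0.5316j - 0.5618k
q4 · q3 · q2 · q1 = 0.0112 - 0.5705i - 0.7918j - 0.2178k
0.0112 - 0.5705i - 0.7918j - 0.2178k


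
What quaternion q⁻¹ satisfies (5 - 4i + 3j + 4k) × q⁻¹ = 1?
0.0758 + 0.0606i - 0.0455j - 0.0606k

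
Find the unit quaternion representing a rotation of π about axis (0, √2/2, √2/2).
0.7071j + 0.7071k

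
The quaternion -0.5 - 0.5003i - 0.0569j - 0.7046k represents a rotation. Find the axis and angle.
axis = (-0.5777, -0.0657, -0.8136), θ = 4π/3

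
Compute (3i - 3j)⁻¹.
-0.1667i + 0.1667j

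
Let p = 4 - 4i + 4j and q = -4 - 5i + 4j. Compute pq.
-52 - 4i + 4k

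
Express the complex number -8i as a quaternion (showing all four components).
0 - 8i + 0j + 0k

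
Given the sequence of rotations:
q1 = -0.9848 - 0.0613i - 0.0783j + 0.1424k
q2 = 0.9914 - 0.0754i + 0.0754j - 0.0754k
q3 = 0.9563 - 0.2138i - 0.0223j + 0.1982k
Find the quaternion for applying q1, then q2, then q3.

q2 · q1 = -0.9643 + 0.0183i - 0.1365j + 0.226k
q3 · q2 · q1 = -0.9661 + 0.2457i - 0.0571j + 0.0546k
-0.9661 + 0.2457i - 0.0571j + 0.0546k


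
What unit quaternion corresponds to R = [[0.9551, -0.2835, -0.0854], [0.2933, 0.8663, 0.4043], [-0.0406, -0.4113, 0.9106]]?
0.9659 - 0.2111i - 0.0116j + 0.1493k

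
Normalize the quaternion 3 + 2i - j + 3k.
0.6255 + 0.417i - 0.2085j + 0.6255k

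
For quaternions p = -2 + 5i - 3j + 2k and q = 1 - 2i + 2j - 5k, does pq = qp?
No: pq = 24 + 20i + 14j + 16k ≠ 24 - 2i - 28j + 8k = qp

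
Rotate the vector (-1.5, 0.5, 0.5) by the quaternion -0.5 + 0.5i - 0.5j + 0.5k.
(0.5, 1.5, -0.5)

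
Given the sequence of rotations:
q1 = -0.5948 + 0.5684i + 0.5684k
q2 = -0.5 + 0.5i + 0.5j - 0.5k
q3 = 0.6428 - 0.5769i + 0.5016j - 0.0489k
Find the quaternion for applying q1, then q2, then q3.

q2 · q1 = 0.2974 - 0.2974i - 0.8658j - 0.271k
q3 · q2 · q1 = 0.4406 - 0.541i - 0.5492j + 0.4599k
0.4406 - 0.541i - 0.5492j + 0.4599k


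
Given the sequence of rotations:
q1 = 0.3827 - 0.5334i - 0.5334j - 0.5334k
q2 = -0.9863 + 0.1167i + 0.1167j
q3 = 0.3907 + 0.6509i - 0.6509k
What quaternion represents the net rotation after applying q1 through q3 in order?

q2 · q1 = -0.253 + 0.5085i + 0.633j + 0.5261k
q3 · q2 · q1 = -0.0874 + 0.446i - 0.4261j + 0.7822k
-0.0874 + 0.446i - 0.4261j + 0.7822k


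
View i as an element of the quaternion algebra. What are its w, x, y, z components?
0 + i + 0j + 0k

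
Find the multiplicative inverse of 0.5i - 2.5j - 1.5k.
-0.0571i + 0.2857j + 0.1714k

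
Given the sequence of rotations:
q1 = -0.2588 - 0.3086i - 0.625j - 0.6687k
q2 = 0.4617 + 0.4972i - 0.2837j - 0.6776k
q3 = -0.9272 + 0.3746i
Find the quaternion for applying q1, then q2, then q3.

q2 · q1 = -0.5965 - 0.5049i + 0.3264j - 0.5317k
q3 · q2 · q1 = 0.7422 + 0.2447i - 0.1035j + 0.6153k
0.7422 + 0.2447i - 0.1035j + 0.6153k


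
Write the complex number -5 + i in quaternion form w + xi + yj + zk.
-5 + i + 0j + 0k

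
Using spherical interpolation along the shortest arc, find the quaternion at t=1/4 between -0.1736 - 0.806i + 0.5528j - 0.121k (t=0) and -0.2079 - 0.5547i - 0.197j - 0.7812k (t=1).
-0.2056 - 0.8302i + 0.3946j - 0.3359k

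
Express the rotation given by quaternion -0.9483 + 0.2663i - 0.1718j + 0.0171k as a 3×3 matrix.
[[0.9404, -0.0591, 0.3349], [-0.1239, 0.8576, 0.4992], [-0.3167, -0.5109, 0.7991]]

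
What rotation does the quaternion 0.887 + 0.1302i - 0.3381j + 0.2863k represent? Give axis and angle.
axis = (0.282, -0.7322, 0.62), θ = 55°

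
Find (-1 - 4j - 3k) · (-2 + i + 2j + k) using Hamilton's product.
13 + i + 3j + 9k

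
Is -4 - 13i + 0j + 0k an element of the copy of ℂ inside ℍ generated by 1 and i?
Yes. The quaternion -4 - 13i has j- and k-coefficients y = z = 0, so it lies in the complex subalgebra spanned by 1 and i.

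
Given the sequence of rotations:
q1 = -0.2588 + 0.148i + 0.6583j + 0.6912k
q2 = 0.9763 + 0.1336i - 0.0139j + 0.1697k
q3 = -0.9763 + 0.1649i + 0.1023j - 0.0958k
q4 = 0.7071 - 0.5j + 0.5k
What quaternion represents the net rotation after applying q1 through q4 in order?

q2 · q1 = -0.3806 - 0.0114i + 0.5791j + 0.7209k
q3 · q2 · q1 = 0.3833 + 0.0776i - 0.7221j - 0.5707k
q4 · q3 · q2 · q1 = 0.1953 + 0.7013i - 0.6634j - 0.1731k
0.1953 + 0.7013i - 0.6634j - 0.1731k


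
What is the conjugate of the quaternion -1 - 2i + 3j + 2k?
-1 + 2i - 3j - 2k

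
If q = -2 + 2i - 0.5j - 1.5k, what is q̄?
-2 - 2i + 0.5j + 1.5k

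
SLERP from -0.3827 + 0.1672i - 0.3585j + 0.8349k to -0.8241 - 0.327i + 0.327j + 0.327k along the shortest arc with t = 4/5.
-0.8126 - 0.243i + 0.1954j + 0.4924k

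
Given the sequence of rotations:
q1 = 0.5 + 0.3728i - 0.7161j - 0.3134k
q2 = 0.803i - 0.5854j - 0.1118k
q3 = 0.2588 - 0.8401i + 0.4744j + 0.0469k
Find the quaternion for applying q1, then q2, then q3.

q2 · q1 = -0.7536 + 0.5049i - 0.0827j - 0.4127k
q3 · q2 · q1 = 0.2877 + 0.5719i - 0.7019j - 0.3122k
0.2877 + 0.5719i - 0.7019j - 0.3122k


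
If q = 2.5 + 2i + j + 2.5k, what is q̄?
2.5 - 2i - j - 2.5k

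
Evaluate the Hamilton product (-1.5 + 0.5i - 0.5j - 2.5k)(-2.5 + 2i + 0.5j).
3 - 3i - 4.5j + 7.5k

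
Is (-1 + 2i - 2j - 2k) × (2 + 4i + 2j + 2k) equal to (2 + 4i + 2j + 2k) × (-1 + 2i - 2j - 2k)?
No: pq = -2 - 18j + 6k ≠ -2 + 6j - 18k = qp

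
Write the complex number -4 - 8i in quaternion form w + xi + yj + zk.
-4 - 8i + 0j + 0k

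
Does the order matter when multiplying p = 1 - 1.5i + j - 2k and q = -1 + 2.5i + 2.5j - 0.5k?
Yes: pq = -0.75 + 8.5i - 4.25j - 4.75k ≠ -0.75 - 0.5i + 7.25j + 7.75k = qp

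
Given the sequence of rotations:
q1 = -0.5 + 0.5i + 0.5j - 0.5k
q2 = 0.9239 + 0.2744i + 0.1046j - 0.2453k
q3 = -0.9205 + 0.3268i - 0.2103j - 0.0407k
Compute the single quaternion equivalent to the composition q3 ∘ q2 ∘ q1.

q2 · q1 = -0.7741 + 0.3951i + 0.4242j - 0.2544k
q3 · q2 · q1 = 0.6623 - 0.5459i - 0.1606j + 0.4874k
0.6623 - 0.5459i - 0.1606j + 0.4874k


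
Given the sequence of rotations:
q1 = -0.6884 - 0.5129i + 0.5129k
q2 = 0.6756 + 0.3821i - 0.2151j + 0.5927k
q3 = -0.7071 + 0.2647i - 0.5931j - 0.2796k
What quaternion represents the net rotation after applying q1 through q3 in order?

q2 · q1 = -0.5731 - 0.7199i - 0.3519j - 0.1718k
q3 · q2 · q1 = 0.339 + 0.3608i + 0.8355j - 0.2384k
0.339 + 0.3608i + 0.8355j - 0.2384k


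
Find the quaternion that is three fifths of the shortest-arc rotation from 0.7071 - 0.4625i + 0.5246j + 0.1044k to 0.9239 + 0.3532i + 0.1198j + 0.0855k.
0.941 + 0.0232i + 0.3208j + 0.105k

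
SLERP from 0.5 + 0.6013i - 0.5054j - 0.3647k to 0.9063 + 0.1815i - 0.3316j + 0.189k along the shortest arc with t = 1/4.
0.6504 + 0.5272i - 0.4934j - 0.2358k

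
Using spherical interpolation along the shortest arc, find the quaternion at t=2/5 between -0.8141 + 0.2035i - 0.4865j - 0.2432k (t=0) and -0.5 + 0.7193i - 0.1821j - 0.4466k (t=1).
-0.7325 + 0.4392i - 0.3875j - 0.3469k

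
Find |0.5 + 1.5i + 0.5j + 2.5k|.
3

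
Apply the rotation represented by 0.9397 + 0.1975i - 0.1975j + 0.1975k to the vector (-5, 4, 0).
(-6.017, 1.91, -1.073)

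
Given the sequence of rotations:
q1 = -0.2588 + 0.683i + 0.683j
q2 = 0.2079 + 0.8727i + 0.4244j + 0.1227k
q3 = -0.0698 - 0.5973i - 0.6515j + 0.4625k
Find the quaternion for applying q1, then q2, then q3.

q2 · q1 = -0.9397 - 0.1677i + 0.116j + 0.2744k
q3 · q2 · q1 = -0.0859 + 0.3406i + 0.6905j - 0.6323k
-0.0859 + 0.3406i + 0.6905j - 0.6323k


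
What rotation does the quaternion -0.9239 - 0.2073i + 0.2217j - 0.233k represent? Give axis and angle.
axis = (-0.5418, 0.5794, -0.6089), θ = 7π/4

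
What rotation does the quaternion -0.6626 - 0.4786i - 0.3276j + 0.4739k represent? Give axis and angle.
axis = (-0.639, -0.4374, 0.6327), θ = 263°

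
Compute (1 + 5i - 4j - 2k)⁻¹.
0.0217 - 0.1087i + 0.087j + 0.0435k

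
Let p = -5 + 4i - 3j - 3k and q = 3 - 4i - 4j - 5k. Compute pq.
-26 + 35i + 43j - 12k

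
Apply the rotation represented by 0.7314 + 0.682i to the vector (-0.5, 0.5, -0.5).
(-0.5, 0.534, 0.464)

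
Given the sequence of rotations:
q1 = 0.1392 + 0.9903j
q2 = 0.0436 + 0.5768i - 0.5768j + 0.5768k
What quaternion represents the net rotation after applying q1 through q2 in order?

q2 · q1 = 0.5773 - 0.4909i - 0.0371j + 0.6515k
0.5773 - 0.4909i - 0.0371j + 0.6515k


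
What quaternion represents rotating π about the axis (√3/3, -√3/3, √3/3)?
0.5774i - 0.5774j + 0.5774k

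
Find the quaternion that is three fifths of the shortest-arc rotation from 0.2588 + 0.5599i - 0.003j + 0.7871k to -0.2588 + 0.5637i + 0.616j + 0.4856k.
-0.0534 + 0.6204i + 0.4022j + 0.6712k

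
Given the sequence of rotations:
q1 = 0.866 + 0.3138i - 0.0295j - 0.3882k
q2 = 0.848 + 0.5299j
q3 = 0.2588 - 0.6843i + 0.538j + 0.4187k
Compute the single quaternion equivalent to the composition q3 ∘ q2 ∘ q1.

q2 · q1 = 0.75 + 0.0604i + 0.4339j - 0.4955k
q3 · q2 · q1 = 0.2095 - 0.9458i + 0.202j - 0.1436k
0.2095 - 0.9458i + 0.202j - 0.1436k


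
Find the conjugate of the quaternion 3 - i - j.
3 + i + j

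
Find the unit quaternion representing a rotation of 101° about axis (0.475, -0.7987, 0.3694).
0.6361 + 0.3665i - 0.6163j + 0.285k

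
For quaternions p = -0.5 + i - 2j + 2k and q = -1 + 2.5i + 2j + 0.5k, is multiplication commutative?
No: pq = 1 - 7.25i + 5.5j + 4.75k ≠ 1 + 2.75i - 3.5j - 9.25k = qp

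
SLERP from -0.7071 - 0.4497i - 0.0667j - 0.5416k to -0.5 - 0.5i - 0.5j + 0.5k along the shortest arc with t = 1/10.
-0.7354 - 0.4913i - 0.1281j - 0.4487k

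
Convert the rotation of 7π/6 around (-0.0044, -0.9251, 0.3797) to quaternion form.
-0.2588 - 0.0043i - 0.8936j + 0.3668k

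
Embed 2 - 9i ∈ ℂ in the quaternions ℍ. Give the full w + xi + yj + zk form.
2 - 9i + 0j + 0k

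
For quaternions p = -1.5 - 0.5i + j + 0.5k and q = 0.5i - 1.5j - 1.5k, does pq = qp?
No: pq = 2.5 - 1.5i + 1.75j + 2.5k ≠ 2.5 + 2.75j + 2k = qp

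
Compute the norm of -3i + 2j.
√13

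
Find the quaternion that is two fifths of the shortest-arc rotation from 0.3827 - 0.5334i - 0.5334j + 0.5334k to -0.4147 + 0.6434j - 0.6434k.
0.4112 - 0.3313i - 0.6005j + 0.6005k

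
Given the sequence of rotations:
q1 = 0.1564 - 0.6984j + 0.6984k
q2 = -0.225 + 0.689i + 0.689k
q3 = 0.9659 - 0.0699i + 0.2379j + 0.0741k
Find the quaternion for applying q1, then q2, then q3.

q2 · q1 = -0.5164 + 0.589i - 0.3241j - 0.5306k
q3 · q2 · q1 = -0.3412 + 0.5028i - 0.4293j - 0.6682k
-0.3412 + 0.5028i - 0.4293j - 0.6682k


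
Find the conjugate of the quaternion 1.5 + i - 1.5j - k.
1.5 - i + 1.5j + k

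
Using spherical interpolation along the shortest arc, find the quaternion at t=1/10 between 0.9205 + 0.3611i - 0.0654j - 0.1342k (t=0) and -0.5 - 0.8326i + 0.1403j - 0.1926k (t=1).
0.8978 + 0.4218i - 0.0752j - 0.1018k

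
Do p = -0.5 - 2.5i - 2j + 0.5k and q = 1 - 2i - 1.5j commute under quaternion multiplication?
No: pq = -8.5 - 0.75i - 2.25j + 0.25k ≠ -8.5 - 2.25i - 0.25j + 0.75k = qp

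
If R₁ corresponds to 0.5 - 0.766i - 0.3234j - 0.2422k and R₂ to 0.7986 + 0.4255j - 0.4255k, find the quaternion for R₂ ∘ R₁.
0.4339 - 0.8524i + 0.2804j - 0.0802k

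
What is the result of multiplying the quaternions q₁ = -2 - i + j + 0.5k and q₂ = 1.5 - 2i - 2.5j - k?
-2 + 2.75i + 4.5j + 7.25k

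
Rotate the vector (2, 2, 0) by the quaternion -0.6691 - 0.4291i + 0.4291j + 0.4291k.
(0.939, -1.358, 2.297)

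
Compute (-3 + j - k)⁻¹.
-0.2727 - 0.0909j + 0.0909k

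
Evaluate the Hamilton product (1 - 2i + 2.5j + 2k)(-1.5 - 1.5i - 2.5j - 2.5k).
6.75 + 0.25i - 14.25j + 3.25k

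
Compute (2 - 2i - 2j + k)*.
2 + 2i + 2j - k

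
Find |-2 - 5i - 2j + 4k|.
7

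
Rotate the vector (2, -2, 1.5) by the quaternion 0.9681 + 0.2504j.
(2.476, -2, 0.342)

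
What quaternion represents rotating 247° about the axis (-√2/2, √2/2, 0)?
-0.5519 - 0.5896i + 0.5896j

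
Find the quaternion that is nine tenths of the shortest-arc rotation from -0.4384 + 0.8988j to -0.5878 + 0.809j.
-0.5736 + 0.8191j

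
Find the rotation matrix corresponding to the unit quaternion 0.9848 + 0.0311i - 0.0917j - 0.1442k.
[[0.9416, 0.2783, -0.1896], [-0.2897, 0.9565, -0.0348], [0.1716, 0.0877, 0.9812]]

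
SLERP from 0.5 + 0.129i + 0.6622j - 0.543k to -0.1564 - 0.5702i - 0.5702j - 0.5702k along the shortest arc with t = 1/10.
0.5019 + 0.2025i + 0.7147j - 0.443k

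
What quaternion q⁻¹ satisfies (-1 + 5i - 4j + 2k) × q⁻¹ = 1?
-0.0217 - 0.1087i + 0.087j - 0.0435k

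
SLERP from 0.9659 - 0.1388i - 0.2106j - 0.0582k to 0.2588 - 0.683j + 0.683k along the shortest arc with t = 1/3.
0.8537 - 0.1071i - 0.4489j + 0.2415k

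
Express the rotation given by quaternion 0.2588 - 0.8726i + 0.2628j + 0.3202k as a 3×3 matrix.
[[0.6568, -0.6244, -0.4228], [-0.2929, -0.7279, 0.62], [-0.6948, -0.2834, -0.661]]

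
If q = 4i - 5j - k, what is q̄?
-4i + 5j + k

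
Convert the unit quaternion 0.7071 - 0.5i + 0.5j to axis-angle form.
axis = (-√2/2, √2/2, 0), θ = π/2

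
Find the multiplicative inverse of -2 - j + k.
-0.3333 + 0.1667j - 0.1667k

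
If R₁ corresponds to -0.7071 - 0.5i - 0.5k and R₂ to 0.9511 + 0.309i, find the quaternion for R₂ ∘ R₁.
-0.518 - 0.694i + 0.1545j - 0.4755k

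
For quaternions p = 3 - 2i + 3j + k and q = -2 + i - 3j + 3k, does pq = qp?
No: pq = 2 + 19i - 8j + 10k ≠ 2 - 5i - 22j + 4k = qp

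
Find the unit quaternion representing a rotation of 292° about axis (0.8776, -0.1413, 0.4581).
-0.829 + 0.4907i - 0.079j + 0.2562k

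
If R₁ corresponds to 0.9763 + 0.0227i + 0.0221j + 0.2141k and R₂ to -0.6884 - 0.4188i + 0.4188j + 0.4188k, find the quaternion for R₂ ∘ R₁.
-0.7615 - 0.3441i + 0.4928j + 0.2427k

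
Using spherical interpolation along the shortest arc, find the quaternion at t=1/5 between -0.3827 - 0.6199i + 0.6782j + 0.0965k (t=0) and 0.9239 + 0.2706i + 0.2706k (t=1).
-0.5509 - 0.5975i + 0.5824j + 0.0178k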